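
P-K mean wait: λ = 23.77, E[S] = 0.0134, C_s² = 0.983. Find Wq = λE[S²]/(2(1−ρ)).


ρ = λ·E[S] = 23.77·0.0134 = 0.3185
E[S²] = E[S]²(1+C_s²) = 0.0134²·(1+0.983) = 0.0003561
Wq = λ·E[S²]/(2(1−ρ)) = 23.77·0.0003561/(2·0.6815) = 0.006210 hr

Final: 0.006210 hr


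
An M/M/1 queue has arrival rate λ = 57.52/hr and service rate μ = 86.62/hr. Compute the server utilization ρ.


ρ = λ/μ = 57.52/86.62 = 0.6640

Final: 0.6640


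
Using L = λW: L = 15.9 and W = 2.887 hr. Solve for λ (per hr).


λ = L/W = 15.9/2.887 = 5.5074 /hr

Final: 5.5074 /hr


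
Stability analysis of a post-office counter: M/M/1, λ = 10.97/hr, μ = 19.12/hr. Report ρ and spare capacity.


Total capacity cμ = 1·19.12 = 19.12/hr
ρ = λ/(cμ) = 10.97/19.12 = 0.5737
Stable ⇔ ρ < 1: YES
Spare capacity = cμ − λ = 19.12 − 10.97 = 8.15/hr

Final: ρ = 0.5737; stable; margin = 8.15/hr


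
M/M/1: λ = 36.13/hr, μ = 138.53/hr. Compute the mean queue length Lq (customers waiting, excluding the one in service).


ρ = 36.13/138.53 = 0.2608
Lq = ρ²/(1−ρ) = 0.06802/0.7392 = 0.09202

Final: 0.09202


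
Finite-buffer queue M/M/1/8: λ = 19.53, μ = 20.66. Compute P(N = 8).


ρ = λ/μ = 19.53/20.66 = 0.9453
P_K = (1−ρ)ρ^K/(1−ρ^(K+1)) = (0.05470·0.637640)/(1 − 0.602764)
= 0.034876/0.397236 = 0.087796

Final: 0.087796


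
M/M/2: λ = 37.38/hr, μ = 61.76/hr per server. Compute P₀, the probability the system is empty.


a = λ/μ = 37.38/61.76 = 0.6052; ρ = a/c = 0.3026
Σ_{k=0}^{1} a^k/k! (terms k=0..1) = 1.00000 + 0.60525 = 1.60525
Tail: a^2/(2!(1−ρ)) = 0.36632/(2·0.6974) = 0.26264
P₀ = 1/(1.60525 + 0.26264) = 1/1.86789 = 0.535364

Final: 0.535364


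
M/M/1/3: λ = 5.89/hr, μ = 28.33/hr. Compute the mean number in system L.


ρ = 5.89/28.33 = 0.2079
L = ρ[1 − (K+1)ρ^K + Kρ^(K+1)] / [(1−ρ)(1−ρ^(K+1))]
Numerator: 0.2079·(1 − 4·0.008987 + 3·0.001868) = 0.201598
Denominator: (0.7921)·(0.998132) = 0.790613
L = 0.201598/0.790613 = 0.2550

Final: 0.2550


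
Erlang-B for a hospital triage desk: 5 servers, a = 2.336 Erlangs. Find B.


B(c,a) = (a^c/c!) / Σ_{k=0}^{c} a^k/k!
a^5/5! = 0.579673
Σ terms (k=0..5): 1.00000 + 2.33600 + 2.72845 + 2.12455 + 1.24074 + 0.57967 = 10.009410
B = 0.579673/10.009410 = 0.057913

Final: 0.057913


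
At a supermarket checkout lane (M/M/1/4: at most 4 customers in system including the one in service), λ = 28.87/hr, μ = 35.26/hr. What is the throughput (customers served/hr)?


ρ = 0.8188; P_K = (1−ρ)ρ^4/(1−ρ^5) = 0.128868
λ_eff = λ(1 − P_K) = 28.87·(1 − 0.128868) = 28.87·0.871132 = 25.1496 /hr

Final: 25.1496 /hr


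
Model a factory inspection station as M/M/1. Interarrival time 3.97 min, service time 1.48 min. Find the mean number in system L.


λ = 60/3.97 = 15.1134 /hr
μ = 60/1.48 = 40.5405 /hr
ρ = λ/μ = 15.1134/40.5405 = 0.3728
L = ρ/(1−ρ) = 0.3728/0.6272 = 0.5944

Final: 0.5944


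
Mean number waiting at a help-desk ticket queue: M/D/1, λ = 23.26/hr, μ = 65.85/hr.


ρ = 23.26/65.85 = 0.3532
M/D/1: Lq = ρ²/(2(1−ρ)) = 0.1248/(2·0.6468) = 0.09646

Final: 0.09646


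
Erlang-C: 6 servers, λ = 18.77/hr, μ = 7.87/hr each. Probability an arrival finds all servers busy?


a = λ/μ = 2.3850; ρ = a/6 = 0.3975
P₀ = 0.091695 (from M/M/c formula)
C(c,a) = [a^c/(c!(1−ρ))]·P₀ = [184.05060/(720·0.6025)]·0.091695
= 0.42428·0.091695 = 0.038904

Final: 0.038904


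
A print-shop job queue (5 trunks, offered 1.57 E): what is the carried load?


B(5,1.57) = 0.016630 (Erlang-B)
Carried load = a(1 − B) = 1.57·(1 − 0.016630) = 1.57·0.983370 = 1.5439 E

Final: 1.5439 Erlangs


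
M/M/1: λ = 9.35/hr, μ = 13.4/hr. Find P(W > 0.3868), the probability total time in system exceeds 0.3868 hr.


W ~ Exponential(μ−λ) for M/M/1.
μ − λ = 13.4 − 9.35 = 4.0500
P(W > t) = e^{−(μ−λ)t} = e^{−1.5665} = 0.208766

Final: 0.208766


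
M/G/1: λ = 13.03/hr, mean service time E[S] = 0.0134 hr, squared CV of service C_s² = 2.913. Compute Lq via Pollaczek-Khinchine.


ρ = λ·E[S] = 13.03·0.0134 = 0.1746
Lq = ρ²(1+C_s²)/(2(1−ρ)) = 0.03049·(1+2.913)/(2·0.8254)
= 0.03049·3.9130/1.6508 = 0.07226

Final: 0.07226


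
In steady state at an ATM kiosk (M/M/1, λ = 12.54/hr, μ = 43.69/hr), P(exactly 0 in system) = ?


ρ = 12.54/43.69 = 0.2870
P_n = (1−ρ)·ρ^n = (1 − 0.2870)·0.2870^0 = 0.7130·1.000000 = 0.712978

Final: 0.712978


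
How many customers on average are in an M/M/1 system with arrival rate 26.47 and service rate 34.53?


ρ = λ/μ = 26.47/34.53 = 0.7666
L = ρ/(1−ρ) = 0.7666/(1 − 0.7666) = 0.7666/0.2334 = 3.2841

Final: 3.2841


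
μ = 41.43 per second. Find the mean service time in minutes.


Mean service time = 1/μ = 1/41.43 second = 0.02414 second
In minutes: 0.02414 × 0.0166667 = 0.0004023 min

Final: 0.0004023 min


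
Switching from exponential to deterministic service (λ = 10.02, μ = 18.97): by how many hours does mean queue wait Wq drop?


ρ = 10.02/18.97 = 0.5282
Wq(M/M/1) = ρ/(μ−λ) = 0.5282/8.95 = 0.05902 hr
Wq(M/D/1) = ρ/(2(μ−λ)) = 0.02951 hr
Savings = 0.05902 − 0.02951 = 0.02951 hr

Final: 0.02951 hr


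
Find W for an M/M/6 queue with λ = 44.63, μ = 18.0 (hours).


a = 2.4794; ρ = 0.4132; P₀ = 0.083338
Lq = P₀·a^c·ρ/(c!(1−ρ)²) = 0.03228
Wq = Lq/λ = 0.03228/44.63 = 0.0007233 hr
W = Wq + 1/μ = 0.0007233 + 0.05556 = 0.05628 hr

Final: 0.05628 hr


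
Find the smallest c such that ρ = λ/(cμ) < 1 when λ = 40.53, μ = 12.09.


Stability requires cμ > λ ⇔ c > λ/μ.
λ/μ = 40.53/12.09 = 3.3524
Minimum integer c = ⌊3.3524⌋ + 1 = 4
Check: 4·12.09 = 48.36 > 40.53, while 3·12.09 = 36.27 ≤ 40.53

Final: 4 servers


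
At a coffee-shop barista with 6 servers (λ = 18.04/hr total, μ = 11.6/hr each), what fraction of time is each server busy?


ρ = λ/(cμ) = 18.04/(6·11.6) = 18.04/69.60 = 0.2592

Final: 0.2592


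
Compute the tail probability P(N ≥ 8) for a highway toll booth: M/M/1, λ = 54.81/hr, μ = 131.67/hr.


ρ = 54.81/131.67 = 0.4163
P(N ≥ n) = ρ^n = 0.4163^8 = 0.0009015

Final: 0.0009015


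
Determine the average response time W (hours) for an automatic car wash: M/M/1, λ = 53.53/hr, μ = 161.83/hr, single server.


W = 1/(μ−λ) = 1/(161.83 − 53.53) = 1/108.30 = 0.009234 hr

Final: 0.009234 hr


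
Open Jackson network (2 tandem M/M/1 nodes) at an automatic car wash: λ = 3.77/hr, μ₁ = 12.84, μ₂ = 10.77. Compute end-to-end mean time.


Each node sees arrival rate λ = 3.77/hr (tandem ⇒ throughput preserved).
W₁ = 1/(μ₁−λ) = 1/(12.84−3.77) = 0.11025 hr
W₂ = 1/(μ₂−λ) = 1/(10.77−3.77) = 0.14286 hr
W_total = W₁ + W₂ = 0.11025 + 0.14286 = 0.25311 hr

Final: 0.25311 hr


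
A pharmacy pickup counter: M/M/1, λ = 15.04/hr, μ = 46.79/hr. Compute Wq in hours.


ρ = 15.04/46.79 = 0.3214
Wq = ρ/(μ−λ) = 0.3214/(46.79 − 15.04) = 0.3214/31.75 = 0.01012 hr

Final: 0.01012 hr


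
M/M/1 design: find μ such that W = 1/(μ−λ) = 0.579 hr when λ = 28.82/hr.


W = 1/(μ−λ) ⇒ μ − λ = 1/W = 1/0.579 = 1.7271
μ = λ + 1/W = 28.82 + 1.7271 = 30.5471 per hr

Final: 30.5471 /hr


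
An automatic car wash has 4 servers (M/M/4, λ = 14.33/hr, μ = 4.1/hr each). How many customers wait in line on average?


a = λ/μ = 3.4951; ρ = a/4 = 0.8738
P₀ = 0.014930
Lq = P₀·a^c·ρ / (c!·(1−ρ)²) = 0.014930·149.22766·0.8738/(24·0.01593)
= 5.09138

Final: 5.09138


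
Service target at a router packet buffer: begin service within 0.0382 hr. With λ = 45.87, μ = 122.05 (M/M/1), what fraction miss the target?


ρ = 45.87/122.05 = 0.3758
P(Wq > t) = ρ·e^{−(μ−λ)t} = 0.3758·e^{−2.9101}
= 0.3758·0.054472 = 0.020472

Final: 0.020472


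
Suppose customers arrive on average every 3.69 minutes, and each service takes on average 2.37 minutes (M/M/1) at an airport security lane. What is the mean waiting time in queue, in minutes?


λ = 60/3.69 = 16.2602 /hr
μ = 60/2.37 = 25.3165 /hr
ρ = λ/μ = 16.2602/25.3165 = 0.6423
Wq = ρ/(μ−λ) = 0.6423/(25.3165−16.2602) = 0.07092 hr
In minutes: 0.07092·60 = 4.255 min

Final: 4.255 min


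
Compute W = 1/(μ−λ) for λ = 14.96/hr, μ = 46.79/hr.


W = 1/(μ−λ) = 1/(46.79 − 14.96) = 1/31.83 = 0.03142 hr

Final: 0.03142 hr


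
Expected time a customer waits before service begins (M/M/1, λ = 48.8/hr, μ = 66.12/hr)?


ρ = 48.8/66.12 = 0.7381
Wq = ρ/(μ−λ) = 0.7381/(66.12 − 48.8) = 0.7381/17.32 = 0.04261 hr

Final: 0.04261 hr


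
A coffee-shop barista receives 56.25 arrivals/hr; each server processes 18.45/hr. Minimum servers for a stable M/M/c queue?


Stability requires cμ > λ ⇔ c > λ/μ.
λ/μ = 56.25/18.45 = 3.0488
Minimum integer c = ⌊3.0488⌋ + 1 = 4
Check: 4·18.45 = 73.80 > 56.25, while 3·18.45 = 55.35 ≤ 56.25

Final: 4 servers


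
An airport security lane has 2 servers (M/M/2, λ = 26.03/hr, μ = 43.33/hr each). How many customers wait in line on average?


a = λ/μ = 0.6007; ρ = a/2 = 0.3004
P₀ = 0.538025
Lq = P₀·a^c·ρ / (c!·(1−ρ)²) = 0.538025·0.36089·0.3004/(2·0.48948)
= 0.05957

Final: 0.05957


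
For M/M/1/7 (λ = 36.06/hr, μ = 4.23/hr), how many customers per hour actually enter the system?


ρ = 8.5248; P_K = (1−ρ)ρ^7/(1−ρ^8) = 0.882696
λ_eff = λ(1 − P_K) = 36.06·(1 − 0.882696) = 36.06·0.117304 = 4.2300 /hr

Final: 4.2300 /hr


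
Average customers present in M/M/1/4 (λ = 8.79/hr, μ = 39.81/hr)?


ρ = 8.79/39.81 = 0.2208
L = ρ[1 − (K+1)ρ^K + Kρ^(K+1)] / [(1−ρ)(1−ρ^(K+1))]
Numerator: 0.2208·(1 − 5·0.002377 + 4·0.0005248) = 0.218638
Denominator: (0.7792)·(0.999475) = 0.778792
L = 0.218638/0.778792 = 0.2807

Final: 0.2807


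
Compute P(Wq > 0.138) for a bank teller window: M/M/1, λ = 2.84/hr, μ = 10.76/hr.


ρ = 2.84/10.76 = 0.2639
P(Wq > t) = ρ·e^{−(μ−λ)t} = 0.2639·e^{−1.0930}
= 0.2639·0.335223 = 0.088479

Final: 0.088479


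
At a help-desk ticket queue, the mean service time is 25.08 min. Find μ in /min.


μ = 1/(service time) in consistent units.
1 minute = 1 min, so μ = 1/25.08 = 0.03987 per minute

Final: 0.03987 /min


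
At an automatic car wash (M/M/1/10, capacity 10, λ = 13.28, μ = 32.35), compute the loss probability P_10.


ρ = λ/μ = 13.28/32.35 = 0.4105
P_K = (1−ρ)ρ^K/(1−ρ^(K+1)) = (0.5895·0.0001359)/(1 − 0.00005579)
= 0.00008012/0.999944 = 0.00008012

Final: 0.00008012


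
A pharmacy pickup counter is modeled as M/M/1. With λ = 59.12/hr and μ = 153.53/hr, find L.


ρ = λ/μ = 59.12/153.53 = 0.3851
L = ρ/(1−ρ) = 0.3851/(1 − 0.3851) = 0.3851/0.6149 = 0.6262

Final: 0.6262


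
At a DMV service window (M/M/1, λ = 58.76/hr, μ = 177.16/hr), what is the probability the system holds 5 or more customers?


ρ = 58.76/177.16 = 0.3317
P(N ≥ n) = ρ^n = 0.3317^5 = 0.004014

Final: 0.004014


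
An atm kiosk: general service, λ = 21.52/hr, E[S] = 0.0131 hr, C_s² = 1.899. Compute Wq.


ρ = λ·E[S] = 21.52·0.0131 = 0.2819
E[S²] = E[S]²(1+C_s²) = 0.0131²·(1+1.899) = 0.0004975
Wq = λ·E[S²]/(2(1−ρ)) = 21.52·0.0004975/(2·0.7181) = 0.007455 hr

Final: 0.007455 hr


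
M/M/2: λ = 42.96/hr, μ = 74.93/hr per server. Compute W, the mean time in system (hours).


a = 0.5733; ρ = 0.2867; P₀ = 0.554403
Lq = P₀·a^c·ρ/(c!(1−ρ)²) = 0.05133
Wq = Lq/λ = 0.05133/42.96 = 0.001195 hr
W = Wq + 1/μ = 0.001195 + 0.01335 = 0.01454 hr

Final: 0.01454 hr


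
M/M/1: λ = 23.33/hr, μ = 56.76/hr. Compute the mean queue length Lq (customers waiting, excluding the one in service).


ρ = 23.33/56.76 = 0.4110
Lq = ρ²/(1−ρ) = 0.1689/0.5890 = 0.2868

Final: 0.2868


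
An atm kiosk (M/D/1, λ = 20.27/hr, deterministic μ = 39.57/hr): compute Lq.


ρ = 20.27/39.57 = 0.5123
M/D/1: Lq = ρ²/(2(1−ρ)) = 0.2624/(2·0.4877) = 0.26900

Final: 0.26900


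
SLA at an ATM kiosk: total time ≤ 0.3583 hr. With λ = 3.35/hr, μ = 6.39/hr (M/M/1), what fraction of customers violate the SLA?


W ~ Exponential(μ−λ) for M/M/1.
μ − λ = 6.39 − 3.35 = 3.0400
P(W > t) = e^{−(μ−λ)t} = e^{−1.0892} = 0.336475

Final: 0.336475


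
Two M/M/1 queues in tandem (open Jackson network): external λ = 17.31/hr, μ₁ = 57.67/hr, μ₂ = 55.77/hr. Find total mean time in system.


Each node sees arrival rate λ = 17.31/hr (tandem ⇒ throughput preserved).
W₁ = 1/(μ₁−λ) = 1/(57.67−17.31) = 0.02478 hr
W₂ = 1/(μ₂−λ) = 1/(55.77−17.31) = 0.02600 hr
W_total = W₁ + W₂ = 0.02478 + 0.02600 = 0.05078 hr

Final: 0.05078 hr


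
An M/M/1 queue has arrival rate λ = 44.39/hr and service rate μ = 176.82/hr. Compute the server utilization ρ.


ρ = λ/μ = 44.39/176.82 = 0.2510

Final: 0.2510


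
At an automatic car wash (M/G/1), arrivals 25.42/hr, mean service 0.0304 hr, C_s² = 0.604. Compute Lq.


ρ = λ·E[S] = 25.42·0.0304 = 0.7728
Lq = ρ²(1+C_s²)/(2(1−ρ)) = 0.5972·(1+0.604)/(2·0.2272)
= 0.5972·1.6040/0.4545 = 2.10767

Final: 2.10767


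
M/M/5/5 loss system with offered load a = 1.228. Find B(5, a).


B(c,a) = (a^c/c!) / Σ_{k=0}^{c} a^k/k!
a^5/5! = 0.023271
Σ terms (k=0..5): 1.00000 + 1.22800 + 0.75399 + 0.30863 + 0.09475 + 0.02327 = 3.408647
B = 0.023271/3.408647 = 0.006827

Final: 0.006827


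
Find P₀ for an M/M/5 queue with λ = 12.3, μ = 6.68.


a = λ/μ = 12.3/6.68 = 1.8413; ρ = a/c = 0.3683
Σ_{k=0}^{4} a^k/k! (terms k=0..4) = 1.00000 + 1.84132 + 1.69522 + 1.04048 + 0.47896 = 6.05599
Tail: a^5/(5!(1−ρ)) = 21.16622/(120·0.6317) = 0.27921
P₀ = 1/(6.05599 + 0.27921) = 1/6.33520 = 0.157848

Final: 0.157848


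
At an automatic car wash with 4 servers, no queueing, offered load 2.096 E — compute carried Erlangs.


B(4,2.096) = 0.105377 (Erlang-B)
Carried load = a(1 − B) = 2.096·(1 − 0.105377) = 2.096·0.894623 = 1.8751 E

Final: 1.8751 Erlangs


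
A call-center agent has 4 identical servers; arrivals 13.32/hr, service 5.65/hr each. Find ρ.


ρ = λ/(cμ) = 13.32/(4·5.65) = 13.32/22.60 = 0.5894

Final: 0.5894


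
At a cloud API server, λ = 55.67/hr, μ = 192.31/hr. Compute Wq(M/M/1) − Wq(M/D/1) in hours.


ρ = 55.67/192.31 = 0.2895
Wq(M/M/1) = ρ/(μ−λ) = 0.2895/136.64 = 0.002119 hr
Wq(M/D/1) = ρ/(2(μ−λ)) = 0.001059 hr
Savings = 0.002119 − 0.001059 = 0.001059 hr

Final: 0.001059 hr


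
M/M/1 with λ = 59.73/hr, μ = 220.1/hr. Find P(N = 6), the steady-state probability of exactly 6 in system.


ρ = 59.73/220.1 = 0.2714
P_n = (1−ρ)·ρ^n = (1 − 0.2714)·0.2714^6 = 0.7286·0.0003994 = 0.0002910

Final: 0.0002910


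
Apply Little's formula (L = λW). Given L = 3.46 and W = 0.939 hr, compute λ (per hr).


λ = L/W = 3.46/0.939 = 3.6848 /hr

Final: 3.6848 /hr


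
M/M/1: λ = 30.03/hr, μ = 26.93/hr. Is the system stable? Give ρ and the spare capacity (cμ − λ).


Total capacity cμ = 1·26.93 = 26.93/hr
ρ = λ/(cμ) = 30.03/26.93 = 1.1151
Stable ⇔ ρ < 1: NO
Spare capacity = cμ − λ = 26.93 − 30.03 = -3.10/hr

Final: ρ = 1.1151; unstable; margin = -3.10/hr


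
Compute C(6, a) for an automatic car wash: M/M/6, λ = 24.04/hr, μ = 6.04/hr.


a = λ/μ = 3.9801; ρ = a/6 = 0.6634
P₀ = 0.017068 (from M/M/c formula)
C(c,a) = [a^c/(c!(1−ρ))]·P₀ = [3975.43950/(720·0.3366)]·0.017068
= 16.40140·0.017068 = 0.279932

Final: 0.279932


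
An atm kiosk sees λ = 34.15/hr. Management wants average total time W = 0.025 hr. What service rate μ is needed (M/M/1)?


W = 1/(μ−λ) ⇒ μ − λ = 1/W = 1/0.025 = 40.0000
μ = λ + 1/W = 34.15 + 40.0000 = 74.1500 per hr

Final: 74.1500 /hr


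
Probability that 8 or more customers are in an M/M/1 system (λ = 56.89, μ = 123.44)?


ρ = 56.89/123.44 = 0.4609
P(N ≥ n) = ρ^n = 0.4609^8 = 0.002035

Final: 0.002035


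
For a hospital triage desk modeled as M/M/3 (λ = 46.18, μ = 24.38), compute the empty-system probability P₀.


a = λ/μ = 46.18/24.38 = 1.8942; ρ = a/c = 0.6314
Σ_{k=0}^{2} a^k/k! (terms k=0..2) = 1.00000 + 1.89418 + 1.79395 = 4.68813
Tail: a^3/(3!(1−ρ)) = 6.79611/(6·0.3686) = 3.07287
P₀ = 1/(4.68813 + 3.07287) = 1/7.76100 = 0.128849

Final: 0.128849


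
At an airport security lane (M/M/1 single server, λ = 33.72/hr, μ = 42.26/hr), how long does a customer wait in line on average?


ρ = 33.72/42.26 = 0.7979
Wq = ρ/(μ−λ) = 0.7979/(42.26 − 33.72) = 0.7979/8.54 = 0.09343 hr

Final: 0.09343 hr


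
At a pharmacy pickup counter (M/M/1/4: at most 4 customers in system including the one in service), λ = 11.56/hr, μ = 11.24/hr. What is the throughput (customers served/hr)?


ρ = 1.0285; P_K = (1−ρ)ρ^4/(1−ρ^5) = 0.211383
λ_eff = λ(1 − P_K) = 11.56·(1 − 0.211383) = 11.56·0.788617 = 9.1164 /hr

Final: 9.1164 /hr


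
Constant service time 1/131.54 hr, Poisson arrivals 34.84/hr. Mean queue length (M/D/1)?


ρ = 34.84/131.54 = 0.2649
M/D/1: Lq = ρ²/(2(1−ρ)) = 0.07015/(2·0.7351) = 0.04771

Final: 0.04771


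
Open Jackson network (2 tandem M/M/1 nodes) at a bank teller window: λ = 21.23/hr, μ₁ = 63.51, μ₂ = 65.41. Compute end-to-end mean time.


Each node sees arrival rate λ = 21.23/hr (tandem ⇒ throughput preserved).
W₁ = 1/(μ₁−λ) = 1/(63.51−21.23) = 0.02365 hr
W₂ = 1/(μ₂−λ) = 1/(65.41−21.23) = 0.02263 hr
W_total = W₁ + W₂ = 0.02365 + 0.02263 = 0.04629 hr

Final: 0.04629 hr


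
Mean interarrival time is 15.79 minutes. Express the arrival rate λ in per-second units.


λ = 1/(interarrival time) in consistent units.
1 second = 0.0166667 min, so λ = 0.0166667/15.79 = 0.001056 per second

Final: 0.001056 /sec


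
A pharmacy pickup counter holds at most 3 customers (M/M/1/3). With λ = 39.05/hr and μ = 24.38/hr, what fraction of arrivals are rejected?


ρ = λ/μ = 39.05/24.38 = 1.6017
P_K = (1−ρ)ρ^K/(1−ρ^(K+1)) = (-0.6017·4.109245)/(1 − 6.581871)
= -2.472626/-5.581871 = 0.442974

Final: 0.442974


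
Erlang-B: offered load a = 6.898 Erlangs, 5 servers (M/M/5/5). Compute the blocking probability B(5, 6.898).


B(c,a) = (a^c/c!) / Σ_{k=0}^{c} a^k/k!
a^5/5! = 130.147163
Σ terms (k=0..5): 1.00000 + 6.89800 + 23.79120 + 54.70390 + 94.33688 + 130.14716 = 310.877150
B = 130.147163/310.877150 = 0.418645

Final: 0.418645


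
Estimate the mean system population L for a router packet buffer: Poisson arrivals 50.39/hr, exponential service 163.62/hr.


ρ = λ/μ = 50.39/163.62 = 0.3080
L = ρ/(1−ρ) = 0.3080/(1 − 0.3080) = 0.3080/0.6920 = 0.4450

Final: 0.4450


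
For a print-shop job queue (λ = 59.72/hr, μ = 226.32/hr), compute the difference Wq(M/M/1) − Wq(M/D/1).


ρ = 59.72/226.32 = 0.2639
Wq(M/M/1) = ρ/(μ−λ) = 0.2639/166.60 = 0.001584 hr
Wq(M/D/1) = ρ/(2(μ−λ)) = 0.0007919 hr
Savings = 0.001584 − 0.0007919 = 0.0007919 hr

Final: 0.0007919 hr


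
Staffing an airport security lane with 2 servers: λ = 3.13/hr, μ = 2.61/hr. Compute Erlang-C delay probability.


a = λ/μ = 1.1992; ρ = a/2 = 0.5996
P₀ = 0.250299 (from M/M/c formula)
C(c,a) = [a^c/(c!(1−ρ))]·P₀ = [1.43816/(2·0.4004)]·0.250299
= 1.79598·0.250299 = 0.449533

Final: 0.449533


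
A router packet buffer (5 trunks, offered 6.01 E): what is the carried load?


B(5,6.01) = 0.361098 (Erlang-B)
Carried load = a(1 − B) = 6.01·(1 − 0.361098) = 6.01·0.638902 = 3.8398 E

Final: 3.8398 Erlangs


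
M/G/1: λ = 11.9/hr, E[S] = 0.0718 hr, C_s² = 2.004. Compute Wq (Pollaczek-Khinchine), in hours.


ρ = λ·E[S] = 11.9·0.0718 = 0.8544
E[S²] = E[S]²(1+C_s²) = 0.0718²·(1+2.004) = 0.015486
Wq = λ·E[S²]/(2(1−ρ)) = 11.9·0.015486/(2·0.1456) = 0.63294 hr

Final: 0.63294 hr


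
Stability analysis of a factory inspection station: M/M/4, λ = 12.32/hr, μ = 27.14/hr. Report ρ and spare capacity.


Total capacity cμ = 4·27.14 = 108.56/hr
ρ = λ/(cμ) = 12.32/108.56 = 0.1135
Stable ⇔ ρ < 1: YES
Spare capacity = cμ − λ = 108.56 − 12.32 = 96.24/hr

Final: ρ = 0.1135; stable; margin = 96.24/hr


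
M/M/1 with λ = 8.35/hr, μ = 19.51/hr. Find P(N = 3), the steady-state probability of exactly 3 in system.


ρ = 8.35/19.51 = 0.4280
P_n = (1−ρ)·ρ^n = (1 − 0.4280)·0.4280^3 = 0.5720·0.078395 = 0.044843

Final: 0.044843


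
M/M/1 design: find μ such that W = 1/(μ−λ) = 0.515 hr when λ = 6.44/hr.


W = 1/(μ−λ) ⇒ μ − λ = 1/W = 1/0.515 = 1.9417
μ = λ + 1/W = 6.44 + 1.9417 = 8.3817 per hr

Final: 8.3817 /hr


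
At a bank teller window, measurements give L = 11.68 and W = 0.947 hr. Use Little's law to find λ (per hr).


λ = L/W = 11.68/0.947 = 12.3337 /hr

Final: 12.3337 /hr


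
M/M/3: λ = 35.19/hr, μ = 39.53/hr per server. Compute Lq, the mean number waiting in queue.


a = λ/μ = 0.8902; ρ = a/3 = 0.2967
P₀ = 0.407558
Lq = P₀·a^c·ρ / (c!·(1−ρ)²) = 0.407558·0.70547·0.2967/(6·0.49458)
= 0.02875

Final: 0.02875


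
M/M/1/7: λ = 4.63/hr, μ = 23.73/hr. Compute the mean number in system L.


ρ = 4.63/23.73 = 0.1951
L = ρ[1 − (K+1)ρ^K + Kρ^(K+1)] / [(1−ρ)(1−ρ^(K+1))]
Numerator: 0.1951·(1 − 8·0.00001076 + 7·0.000002100) = 0.195098
Denominator: (0.8049)·(0.999998) = 0.804887
L = 0.195098/0.804887 = 0.2424

Final: 0.2424


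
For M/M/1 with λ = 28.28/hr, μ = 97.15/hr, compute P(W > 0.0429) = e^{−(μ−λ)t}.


W ~ Exponential(μ−λ) for M/M/1.
μ − λ = 97.15 − 28.28 = 68.8700
P(W > t) = e^{−(μ−λ)t} = e^{−2.9545} = 0.052104

Final: 0.052104


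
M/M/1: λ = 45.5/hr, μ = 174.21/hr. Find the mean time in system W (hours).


W = 1/(μ−λ) = 1/(174.21 − 45.5) = 1/128.71 = 0.007769 hr

Final: 0.007769 hr


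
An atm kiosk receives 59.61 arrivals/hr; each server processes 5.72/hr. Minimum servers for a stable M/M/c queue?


Stability requires cμ > λ ⇔ c > λ/μ.
λ/μ = 59.61/5.72 = 10.4213
Minimum integer c = ⌊10.4213⌋ + 1 = 11
Check: 11·5.72 = 62.92 > 59.61, while 10·5.72 = 57.20 ≤ 59.61

Final: 11 servers


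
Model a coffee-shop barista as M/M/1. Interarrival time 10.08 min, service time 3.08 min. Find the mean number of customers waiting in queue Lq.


λ = 60/10.08 = 5.9524 /hr
μ = 60/3.08 = 19.4805 /hr
ρ = λ/μ = 5.9524/19.4805 = 0.3056
Lq = ρ²/(1−ρ) = 0.09336/0.6944 = 0.1344

Final: 0.1344


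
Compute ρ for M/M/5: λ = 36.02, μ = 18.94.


ρ = λ/(cμ) = 36.02/(5·18.94) = 36.02/94.70 = 0.3804

Final: 0.3804


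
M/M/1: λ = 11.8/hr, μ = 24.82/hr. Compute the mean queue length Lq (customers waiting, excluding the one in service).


ρ = 11.8/24.82 = 0.4754
Lq = ρ²/(1−ρ) = 0.2260/0.5246 = 0.4309

Final: 0.4309


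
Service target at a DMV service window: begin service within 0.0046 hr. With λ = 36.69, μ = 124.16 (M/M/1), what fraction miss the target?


ρ = 36.69/124.16 = 0.2955
P(Wq > t) = ρ·e^{−(μ−λ)t} = 0.2955·e^{−0.4024}
= 0.2955·0.668739 = 0.197616

Final: 0.197616


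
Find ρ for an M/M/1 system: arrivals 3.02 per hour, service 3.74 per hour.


ρ = λ/μ = 3.02/3.74 = 0.8075

Final: 0.8075


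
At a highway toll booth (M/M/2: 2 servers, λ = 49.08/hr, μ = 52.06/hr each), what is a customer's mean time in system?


a = 0.9428; ρ = 0.4714; P₀ = 0.359269
Lq = P₀·a^c·ρ/(c!(1−ρ)²) = 0.26932
Wq = Lq/λ = 0.26932/49.08 = 0.005487 hr
W = Wq + 1/μ = 0.005487 + 0.01921 = 0.02470 hr

Final: 0.02470 hr


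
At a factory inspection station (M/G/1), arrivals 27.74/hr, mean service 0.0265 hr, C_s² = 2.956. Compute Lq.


ρ = λ·E[S] = 27.74·0.0265 = 0.7351
Lq = ρ²(1+C_s²)/(2(1−ρ)) = 0.5404·(1+2.956)/(2·0.2649)
= 0.5404·3.9560/0.5298 = 4.03520

Final: 4.03520


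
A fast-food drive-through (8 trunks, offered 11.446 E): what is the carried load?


B(8,11.446) = 0.401091 (Erlang-B)
Carried load = a(1 − B) = 11.446·(1 − 0.401091) = 11.446·0.598909 = 6.8551 E

Final: 6.8551 Erlangs


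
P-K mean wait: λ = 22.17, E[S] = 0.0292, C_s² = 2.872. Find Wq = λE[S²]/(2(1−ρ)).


ρ = λ·E[S] = 22.17·0.0292 = 0.6474
E[S²] = E[S]²(1+C_s²) = 0.0292²·(1+2.872) = 0.003301
Wq = λ·E[S²]/(2(1−ρ)) = 22.17·0.003301/(2·0.3526) = 0.10378 hr

Final: 0.10378 hr


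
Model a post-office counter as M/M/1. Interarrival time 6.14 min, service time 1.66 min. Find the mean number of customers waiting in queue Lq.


λ = 60/6.14 = 9.7720 /hr
μ = 60/1.66 = 36.1446 /hr
ρ = λ/μ = 9.7720/36.1446 = 0.2704
Lq = ρ²/(1−ρ) = 0.07309/0.7296 = 0.1002

Final: 0.1002


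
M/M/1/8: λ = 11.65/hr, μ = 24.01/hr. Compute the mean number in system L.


ρ = 11.65/24.01 = 0.4852
L = ρ[1 − (K+1)ρ^K + Kρ^(K+1)] / [(1−ρ)(1−ρ^(K+1))]
Numerator: 0.4852·(1 − 9·0.003072 + 8·0.001491) = 0.477584
Denominator: (0.5148)·(0.998509) = 0.514018
L = 0.477584/0.514018 = 0.9291

Final: 0.9291


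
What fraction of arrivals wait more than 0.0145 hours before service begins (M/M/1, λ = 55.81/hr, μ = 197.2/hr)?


ρ = 55.81/197.2 = 0.2830
P(Wq > t) = ρ·e^{−(μ−λ)t} = 0.2830·e^{−2.0502}
= 0.2830·0.128715 = 0.036428

Final: 0.036428


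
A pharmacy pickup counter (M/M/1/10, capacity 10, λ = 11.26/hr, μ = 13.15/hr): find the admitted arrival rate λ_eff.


ρ = 0.8563; P_K = (1−ρ)ρ^10/(1−ρ^11) = 0.037206
λ_eff = λ(1 − P_K) = 11.26·(1 − 0.037206) = 11.26·0.962794 = 10.8411 /hr

Final: 10.8411 /hr


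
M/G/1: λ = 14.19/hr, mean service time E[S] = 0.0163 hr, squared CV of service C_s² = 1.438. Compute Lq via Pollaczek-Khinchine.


ρ = λ·E[S] = 14.19·0.0163 = 0.2313
Lq = ρ²(1+C_s²)/(2(1−ρ)) = 0.05350·(1+1.438)/(2·0.7687)
= 0.05350·2.4380/1.5374 = 0.08484

Final: 0.08484


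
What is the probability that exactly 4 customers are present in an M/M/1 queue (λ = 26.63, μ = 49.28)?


ρ = 26.63/49.28 = 0.5404
P_n = (1−ρ)·ρ^n = (1 − 0.5404)·0.5404^4 = 0.4596·0.085271 = 0.039192

Final: 0.039192


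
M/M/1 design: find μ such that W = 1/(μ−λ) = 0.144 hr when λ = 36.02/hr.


W = 1/(μ−λ) ⇒ μ − λ = 1/W = 1/0.144 = 6.9444
μ = λ + 1/W = 36.02 + 6.9444 = 42.9644 per hr

Final: 42.9644 /hr


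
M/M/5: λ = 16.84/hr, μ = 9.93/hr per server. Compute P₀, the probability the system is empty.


a = λ/μ = 16.84/9.93 = 1.6959; ρ = a/c = 0.3392
Σ_{k=0}^{4} a^k/k! (terms k=0..4) = 1.00000 + 1.69587 + 1.43799 + 0.81288 + 0.34464 = 5.29138
Tail: a^5/(5!(1−ρ)) = 14.02698/(120·0.6608) = 0.17689
P₀ = 1/(5.29138 + 0.17689) = 1/5.46826 = 0.182873

Final: 0.182873


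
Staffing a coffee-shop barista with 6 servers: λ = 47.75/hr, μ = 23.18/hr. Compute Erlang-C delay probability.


a = λ/μ = 2.0600; ρ = a/6 = 0.3433
P₀ = 0.127233 (from M/M/c formula)
C(c,a) = [a^c/(c!(1−ρ))]·P₀ = [76.41167/(720·0.6567)]·0.127233
= 0.16161·0.127233 = 0.020563

Final: 0.020563


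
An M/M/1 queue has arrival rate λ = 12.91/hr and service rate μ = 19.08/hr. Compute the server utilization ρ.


ρ = λ/μ = 12.91/19.08 = 0.6766

Final: 0.6766


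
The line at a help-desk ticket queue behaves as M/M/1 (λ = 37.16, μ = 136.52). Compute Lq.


ρ = 37.16/136.52 = 0.2722
Lq = ρ²/(1−ρ) = 0.07409/0.7278 = 0.1018

Final: 0.1018


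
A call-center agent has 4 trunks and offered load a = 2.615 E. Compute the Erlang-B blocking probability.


B(c,a) = (a^c/c!) / Σ_{k=0}^{c} a^k/k!
a^4/4! = 1.948388
Σ terms (k=0..4): 1.00000 + 2.61500 + 3.41911 + 2.98033 + 1.94839 = 11.962827
B = 1.948388/11.962827 = 0.162870

Final: 0.162870


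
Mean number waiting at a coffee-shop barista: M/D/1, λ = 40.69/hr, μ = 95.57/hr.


ρ = 40.69/95.57 = 0.4258
M/D/1: Lq = ρ²/(2(1−ρ)) = 0.1813/(2·0.5742) = 0.15784

Final: 0.15784


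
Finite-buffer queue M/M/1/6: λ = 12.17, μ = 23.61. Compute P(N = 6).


ρ = λ/μ = 12.17/23.61 = 0.5155
P_K = (1−ρ)ρ^K/(1−ρ^(K+1)) = (0.4845·0.018757)/(1 − 0.009669)
= 0.009089/0.990331 = 0.009177

Final: 0.009177


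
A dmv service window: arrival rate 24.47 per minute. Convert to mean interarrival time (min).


Mean interarrival time = 1/λ = 1/24.47 minute = 0.04087 minute
In minutes: 0.04087 × 1 = 0.04087 min

Final: 0.04087 min


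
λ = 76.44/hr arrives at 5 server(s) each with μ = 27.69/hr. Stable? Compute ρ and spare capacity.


Total capacity cμ = 5·27.69 = 138.45/hr
ρ = λ/(cμ) = 76.44/138.45 = 0.5521
Stable ⇔ ρ < 1: YES
Spare capacity = cμ − λ = 138.45 − 76.44 = 62.01/hr

Final: ρ = 0.5521; stable; margin = 62.01/hr


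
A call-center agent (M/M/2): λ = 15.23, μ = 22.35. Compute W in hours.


a = 0.6814; ρ = 0.3407; P₀ = 0.491740
Lq = P₀·a^c·ρ/(c!(1−ρ)²) = 0.08949
Wq = Lq/λ = 0.08949/15.23 = 0.005876 hr
W = Wq + 1/μ = 0.005876 + 0.04474 = 0.05062 hr

Final: 0.05062 hr


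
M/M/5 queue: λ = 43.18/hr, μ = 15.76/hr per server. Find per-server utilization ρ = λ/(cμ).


ρ = λ/(cμ) = 43.18/(5·15.76) = 43.18/78.80 = 0.5480

Final: 0.5480


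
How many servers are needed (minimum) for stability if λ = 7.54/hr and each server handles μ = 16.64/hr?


Stability requires cμ > λ ⇔ c > λ/μ.
λ/μ = 7.54/16.64 = 0.4531
Minimum integer c = ⌊0.4531⌋ + 1 = 1
Check: 1·16.64 = 16.64 > 7.54, while 0·16.64 = 0.00 ≤ 7.54

Final: 1 servers


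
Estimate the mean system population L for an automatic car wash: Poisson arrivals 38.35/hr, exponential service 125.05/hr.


ρ = λ/μ = 38.35/125.05 = 0.3067
L = ρ/(1−ρ) = 0.3067/(1 − 0.3067) = 0.3067/0.6933 = 0.4423

Final: 0.4423


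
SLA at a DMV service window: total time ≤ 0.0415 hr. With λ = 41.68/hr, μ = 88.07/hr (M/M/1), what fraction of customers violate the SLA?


W ~ Exponential(μ−λ) for M/M/1.
μ − λ = 88.07 − 41.68 = 46.3900
P(W > t) = e^{−(μ−λ)t} = e^{−1.9252} = 0.145849

Final: 0.145849


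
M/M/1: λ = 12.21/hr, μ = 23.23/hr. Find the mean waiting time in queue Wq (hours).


ρ = 12.21/23.23 = 0.5256
Wq = ρ/(μ−λ) = 0.5256/(23.23 − 12.21) = 0.5256/11.02 = 0.04770 hr

Final: 0.04770 hr


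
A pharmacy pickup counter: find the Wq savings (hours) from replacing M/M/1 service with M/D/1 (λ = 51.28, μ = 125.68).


ρ = 51.28/125.68 = 0.4080
Wq(M/M/1) = ρ/(μ−λ) = 0.4080/74.40 = 0.005484 hr
Wq(M/D/1) = ρ/(2(μ−λ)) = 0.002742 hr
Savings = 0.005484 − 0.002742 = 0.002742 hr

Final: 0.002742 hr


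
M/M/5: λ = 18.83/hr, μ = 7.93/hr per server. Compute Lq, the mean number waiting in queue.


a = λ/μ = 2.3745; ρ = a/5 = 0.4749
P₀ = 0.091343
Lq = P₀·a^c·ρ / (c!·(1−ρ)²) = 0.091343·75.48935·0.4749/(120·0.27572)
= 0.09897

Final: 0.09897


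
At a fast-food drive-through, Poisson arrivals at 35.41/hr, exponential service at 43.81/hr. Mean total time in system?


W = 1/(μ−λ) = 1/(43.81 − 35.41) = 1/8.40 = 0.1190 hr

Final: 0.1190 hr


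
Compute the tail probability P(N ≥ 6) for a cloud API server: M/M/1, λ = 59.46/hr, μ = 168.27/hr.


ρ = 59.46/168.27 = 0.3534
P(N ≥ n) = ρ^n = 0.3534^6 = 0.001947

Final: 0.001947


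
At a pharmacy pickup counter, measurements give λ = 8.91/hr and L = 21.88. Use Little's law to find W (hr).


W = L/λ = 21.88/8.91 = 2.4557 hr

Final: 2.4557 hr


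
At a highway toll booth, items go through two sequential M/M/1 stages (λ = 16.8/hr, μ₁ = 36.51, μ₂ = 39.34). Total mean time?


Each node sees arrival rate λ = 16.8/hr (tandem ⇒ throughput preserved).
W₁ = 1/(μ₁−λ) = 1/(36.51−16.8) = 0.05074 hr
W₂ = 1/(μ₂−λ) = 1/(39.34−16.8) = 0.04437 hr
W_total = W₁ + W₂ = 0.05074 + 0.04437 = 0.09510 hr

Final: 0.09510 hr


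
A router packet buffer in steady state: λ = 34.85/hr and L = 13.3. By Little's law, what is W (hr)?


W = L/λ = 13.3/34.85 = 0.3816 hr

Final: 0.3816 hr


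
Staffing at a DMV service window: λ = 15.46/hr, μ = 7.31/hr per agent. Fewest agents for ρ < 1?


Stability requires cμ > λ ⇔ c > λ/μ.
λ/μ = 15.46/7.31 = 2.1149
Minimum integer c = ⌊2.1149⌋ + 1 = 3
Check: 3·7.31 = 21.93 > 15.46, while 2·7.31 = 14.62 ≤ 15.46

Final: 3 servers


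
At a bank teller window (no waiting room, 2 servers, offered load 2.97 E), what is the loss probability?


B(c,a) = (a^c/c!) / Σ_{k=0}^{c} a^k/k!
a^2/2! = 4.410450
Σ terms (k=0..2): 1.00000 + 2.97000 + 4.41045 = 8.380450
B = 4.410450/8.380450 = 0.526278

Final: 0.526278


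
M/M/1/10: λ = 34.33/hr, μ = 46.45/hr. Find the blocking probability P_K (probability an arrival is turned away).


ρ = λ/μ = 34.33/46.45 = 0.7391
P_K = (1−ρ)ρ^K/(1−ρ^(K+1)) = (0.2609·0.048627)/(1 − 0.035939)
= 0.012688/0.964061 = 0.013161

Final: 0.013161


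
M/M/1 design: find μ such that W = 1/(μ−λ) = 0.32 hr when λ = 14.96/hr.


W = 1/(μ−λ) ⇒ μ − λ = 1/W = 1/0.32 = 3.1250
μ = λ + 1/W = 14.96 + 3.1250 = 18.0850 per hr

Final: 18.0850 /hr


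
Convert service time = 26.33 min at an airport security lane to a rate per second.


μ = 1/(service time) in consistent units.
1 second = 0.0166667 min, so μ = 0.0166667/26.33 = 0.0006330 per second

Final: 0.0006330 /sec


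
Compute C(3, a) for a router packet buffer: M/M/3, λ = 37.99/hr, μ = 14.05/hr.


a = λ/μ = 2.7039; ρ = a/3 = 0.9013
P₀ = 0.024544 (from M/M/c formula)
C(c,a) = [a^c/(c!(1−ρ))]·P₀ = [19.76874/(6·0.09870)]·0.024544
= 33.38350·0.024544 = 0.819368

Final: 0.819368


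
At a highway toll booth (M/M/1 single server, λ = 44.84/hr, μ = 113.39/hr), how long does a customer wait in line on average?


ρ = 44.84/113.39 = 0.3954
Wq = ρ/(μ−λ) = 0.3954/(113.39 − 44.84) = 0.3954/68.55 = 0.005769 hr

Final: 0.005769 hr


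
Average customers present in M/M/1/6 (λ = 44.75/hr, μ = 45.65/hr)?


ρ = 44.75/45.65 = 0.9803
L = ρ[1 − (K+1)ρ^K + Kρ^(K+1)] / [(1−ρ)(1−ρ^(K+1))]
Numerator: 0.9803·(1 − 7·0.887388 + 6·0.869893) = 0.007491
Denominator: (0.01972)·(0.130107) = 0.002565
L = 0.007491/0.002565 = 2.9204

Final: 2.9204


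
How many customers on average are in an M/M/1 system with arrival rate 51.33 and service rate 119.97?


ρ = λ/μ = 51.33/119.97 = 0.4279
L = ρ/(1−ρ) = 0.4279/(1 − 0.4279) = 0.4279/0.5721 = 0.7478

Final: 0.7478


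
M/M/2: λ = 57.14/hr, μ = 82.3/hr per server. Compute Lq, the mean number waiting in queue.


a = λ/μ = 0.6943; ρ = a/2 = 0.3471
P₀ = 0.484622
Lq = P₀·a^c·ρ / (c!·(1−ρ)²) = 0.484622·0.48204·0.3471/(2·0.42622)
= 0.09513

Final: 0.09513


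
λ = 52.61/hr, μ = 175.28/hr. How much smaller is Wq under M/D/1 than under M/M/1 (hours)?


ρ = 52.61/175.28 = 0.3001
Wq(M/M/1) = ρ/(μ−λ) = 0.3001/122.67 = 0.002447 hr
Wq(M/D/1) = ρ/(2(μ−λ)) = 0.001223 hr
Savings = 0.002447 − 0.001223 = 0.001223 hr

Final: 0.001223 hr


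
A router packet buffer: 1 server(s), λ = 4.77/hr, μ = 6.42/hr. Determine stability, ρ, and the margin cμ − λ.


Total capacity cμ = 1·6.42 = 6.42/hr
ρ = λ/(cμ) = 4.77/6.42 = 0.7430
Stable ⇔ ρ < 1: YES
Spare capacity = cμ − λ = 6.42 − 4.77 = 1.65/hr

Final: ρ = 0.7430; stable; margin = 1.65/hr


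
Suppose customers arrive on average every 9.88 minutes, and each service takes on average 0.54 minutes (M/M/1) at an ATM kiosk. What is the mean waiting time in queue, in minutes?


λ = 60/9.88 = 6.0729 /hr
μ = 60/0.54 = 111.1111 /hr
ρ = λ/μ = 6.0729/111.1111 = 0.05466
Wq = ρ/(μ−λ) = 0.05466/(111.1111−6.0729) = 0.0005203 hr
In minutes: 0.0005203·60 = 0.03122 min

Final: 0.03122 min


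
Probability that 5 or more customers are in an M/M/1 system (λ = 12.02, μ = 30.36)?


ρ = 12.02/30.36 = 0.3959
P(N ≥ n) = ρ^n = 0.3959^5 = 0.009728

Final: 0.009728


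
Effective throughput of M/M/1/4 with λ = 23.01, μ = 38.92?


ρ = 0.5912; P_K = (1−ρ)ρ^4/(1−ρ^5) = 0.053831
λ_eff = λ(1 − P_K) = 23.01·(1 − 0.053831) = 23.01·0.946169 = 21.7713 /hr

Final: 21.7713 /hr


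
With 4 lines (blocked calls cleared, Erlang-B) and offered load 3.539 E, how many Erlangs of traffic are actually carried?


B(4,3.539) = 0.264351 (Erlang-B)
Carried load = a(1 − B) = 3.539·(1 − 0.264351) = 3.539·0.735649 = 2.6035 E

Final: 2.6035 Erlangs


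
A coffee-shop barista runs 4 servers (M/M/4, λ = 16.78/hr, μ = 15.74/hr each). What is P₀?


a = λ/μ = 16.78/15.74 = 1.0661; ρ = a/c = 0.2665
Σ_{k=0}^{3} a^k/k! (terms k=0..3) = 1.00000 + 1.06607 + 0.56826 + 0.20193 = 2.83626
Tail: a^4/(4!(1−ρ)) = 1.29166/(24·0.7335) = 0.07338
P₀ = 1/(2.83626 + 0.07338) = 1/2.90964 = 0.343685

Final: 0.343685


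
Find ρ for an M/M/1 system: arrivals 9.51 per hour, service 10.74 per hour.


ρ = λ/μ = 9.51/10.74 = 0.8855

Final: 0.8855


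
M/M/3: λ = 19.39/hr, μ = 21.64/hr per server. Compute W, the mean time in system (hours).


a = 0.8960; ρ = 0.2987; P₀ = 0.405118
Lq = P₀·a^c·ρ/(c!(1−ρ)²) = 0.02950
Wq = Lq/λ = 0.02950/19.39 = 0.001521 hr
W = Wq + 1/μ = 0.001521 + 0.04621 = 0.04773 hr

Final: 0.04773 hr


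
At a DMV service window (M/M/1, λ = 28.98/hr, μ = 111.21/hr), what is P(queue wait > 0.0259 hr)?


ρ = 28.98/111.21 = 0.2606
P(Wq > t) = ρ·e^{−(μ−λ)t} = 0.2606·e^{−2.1298}
= 0.2606·0.118866 = 0.030975

Final: 0.030975


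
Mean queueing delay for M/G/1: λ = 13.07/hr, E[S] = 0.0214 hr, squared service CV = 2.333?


ρ = λ·E[S] = 13.07·0.0214 = 0.2797
E[S²] = E[S]²(1+C_s²) = 0.0214²·(1+2.333) = 0.001526
Wq = λ·E[S²]/(2(1−ρ)) = 13.07·0.001526/(2·0.7203) = 0.01385 hr

Final: 0.01385 hr


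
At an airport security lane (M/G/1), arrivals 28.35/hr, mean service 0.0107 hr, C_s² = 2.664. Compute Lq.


ρ = λ·E[S] = 28.35·0.0107 = 0.3033
Lq = ρ²(1+C_s²)/(2(1−ρ)) = 0.09202·(1+2.664)/(2·0.6967)
= 0.09202·3.6640/1.3933 = 0.24198

Final: 0.24198


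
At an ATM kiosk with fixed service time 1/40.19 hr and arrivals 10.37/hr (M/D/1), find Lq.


ρ = 10.37/40.19 = 0.2580
M/D/1: Lq = ρ²/(2(1−ρ)) = 0.06658/(2·0.7420) = 0.04486

Final: 0.04486


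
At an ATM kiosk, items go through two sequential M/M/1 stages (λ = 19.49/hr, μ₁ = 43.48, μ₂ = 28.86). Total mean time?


Each node sees arrival rate λ = 19.49/hr (tandem ⇒ throughput preserved).
W₁ = 1/(μ₁−λ) = 1/(43.48−19.49) = 0.04168 hr
W₂ = 1/(μ₂−λ) = 1/(28.86−19.49) = 0.10672 hr
W_total = W₁ + W₂ = 0.04168 + 0.10672 = 0.14841 hr

Final: 0.14841 hr


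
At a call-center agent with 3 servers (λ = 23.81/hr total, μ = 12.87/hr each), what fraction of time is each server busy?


ρ = λ/(cμ) = 23.81/(3·12.87) = 23.81/38.61 = 0.6167

Final: 0.6167


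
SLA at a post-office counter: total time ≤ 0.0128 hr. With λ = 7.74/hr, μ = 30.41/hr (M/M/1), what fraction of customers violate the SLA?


W ~ Exponential(μ−λ) for M/M/1.
μ − λ = 30.41 − 7.74 = 22.6700
P(W > t) = e^{−(μ−λ)t} = e^{−0.2902} = 0.748132

Final: 0.748132


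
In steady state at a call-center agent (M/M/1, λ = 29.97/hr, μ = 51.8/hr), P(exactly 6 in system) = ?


ρ = 29.97/51.8 = 0.5786
P_n = (1−ρ)·ρ^n = (1 − 0.5786)·0.5786^6 = 0.4214·0.037510 = 0.015808

Final: 0.015808


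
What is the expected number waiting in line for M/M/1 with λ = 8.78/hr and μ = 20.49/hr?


ρ = 8.78/20.49 = 0.4285
Lq = ρ²/(1−ρ) = 0.1836/0.5715 = 0.3213

Final: 0.3213


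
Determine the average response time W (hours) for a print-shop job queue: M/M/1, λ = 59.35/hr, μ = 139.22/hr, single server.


W = 1/(μ−λ) = 1/(139.22 − 59.35) = 1/79.87 = 0.01252 hr

Final: 0.01252 hr


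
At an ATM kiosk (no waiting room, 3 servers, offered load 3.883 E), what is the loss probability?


B(c,a) = (a^c/c!) / Σ_{k=0}^{c} a^k/k!
a^3/3! = 9.757778
Σ terms (k=0..3): 1.00000 + 3.88300 + 7.53884 + 9.75778 = 22.179622
B = 9.757778/22.179622 = 0.439943

Final: 0.439943
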